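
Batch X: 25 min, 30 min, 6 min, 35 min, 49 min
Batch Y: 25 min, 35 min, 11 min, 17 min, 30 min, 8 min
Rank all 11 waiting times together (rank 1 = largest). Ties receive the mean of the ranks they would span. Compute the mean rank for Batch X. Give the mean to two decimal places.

5.10

Sorted (descending): 49, 35, 35, 30, 30, 25, 25, 17, 11, 8, 6
The 2 values of 35 occupy positions 2–3 → average rank (2+3)/2 = 2.5.
The 2 values of 30 occupy positions 4–5 → average rank (4+5)/2 = 4.5.
The 2 values of 25 occupy positions 6–7 → average rank (6+7)/2 = 6.5.
Batch X values → pooled ranks: 25→6.5, 30→4.5, 6→11, 35→2.5, 49→1
Mean rank = (6.5 + 4.5 + 11 + 2.5 + 1) / 5 = 5.10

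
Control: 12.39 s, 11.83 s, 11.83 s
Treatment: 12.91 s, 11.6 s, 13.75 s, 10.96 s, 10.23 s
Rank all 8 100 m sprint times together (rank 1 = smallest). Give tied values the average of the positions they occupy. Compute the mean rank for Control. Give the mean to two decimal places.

Sorted (ascending): 10.23, 10.96, 11.6, 11.83, 11.83, 12.39, 12.91, 13.75
The 2 values of 11.83 occupy positions 4–5 → average rank (4+5)/2 = 4.5.
Control values → pooled ranks: 12.39→6, 11.83→4.5, 11.83→4.5
Mean rank = (6 + 4.5 + 4.5) / 3 = 5.00

5.00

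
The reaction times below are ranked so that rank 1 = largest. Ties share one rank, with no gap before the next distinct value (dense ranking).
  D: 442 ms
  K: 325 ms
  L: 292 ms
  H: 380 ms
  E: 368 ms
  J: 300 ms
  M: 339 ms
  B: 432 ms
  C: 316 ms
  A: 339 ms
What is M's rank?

5

Sorted (descending): 442, 432, 380, 368, 339, 339, 325, 316, 300, 292
The 2 values of 339 share dense rank 5.
Remaining distinct values take the next consecutive integers.
M has value 339 ms → rank 5.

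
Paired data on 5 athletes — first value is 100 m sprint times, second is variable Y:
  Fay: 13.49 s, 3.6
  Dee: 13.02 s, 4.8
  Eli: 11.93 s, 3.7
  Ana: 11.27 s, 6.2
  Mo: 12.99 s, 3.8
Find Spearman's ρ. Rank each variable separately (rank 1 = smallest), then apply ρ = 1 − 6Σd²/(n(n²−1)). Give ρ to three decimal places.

-0.600

Ranks of variable 1: 5, 4, 2, 1, 3
Ranks of variable 2: 1, 4, 2, 5, 3
d = r₁ − r₂: 4, 0, 0, -4, 0
d²: 16, 0, 0, 16, 0; Σd² = 32
ρ = 1 − 6·32/(5·24) = 1 − 192/120 = -0.600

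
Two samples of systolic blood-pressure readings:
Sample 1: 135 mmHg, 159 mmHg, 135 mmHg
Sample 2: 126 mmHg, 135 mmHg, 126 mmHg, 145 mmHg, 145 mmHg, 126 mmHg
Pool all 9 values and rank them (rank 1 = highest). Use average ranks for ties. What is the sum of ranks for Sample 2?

Sorted (descending): 159, 145, 145, 135, 135, 135, 126, 126, 126
The 2 values of 145 occupy positions 2–3 → average rank (2+3)/2 = 2.5.
The 3 values of 135 occupy positions 4–6 → average rank 5.
The 3 values of 126 occupy positions 7–9 → average rank 8.
Sample 2 values → pooled ranks: 126→8, 135→5, 126→8, 145→2.5, 145→2.5, 126→8
Rank sum = 8 + 5 + 8 + 2.5 + 2.5 + 8 = 34

34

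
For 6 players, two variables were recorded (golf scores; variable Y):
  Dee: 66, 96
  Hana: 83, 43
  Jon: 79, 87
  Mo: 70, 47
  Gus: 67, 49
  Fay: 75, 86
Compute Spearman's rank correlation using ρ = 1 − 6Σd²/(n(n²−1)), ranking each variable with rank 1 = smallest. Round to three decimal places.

-0.486

Ranks of variable 1: 1, 6, 5, 3, 2, 4
Ranks of variable 2: 6, 1, 5, 2, 3, 4
d = r₁ − r₂: -5, 5, 0, 1, -1, 0
d²: 25, 25, 0, 1, 1, 0; Σd² = 52
ρ = 1 − 6·52/(6·35) = 1 − 312/210 = -0.486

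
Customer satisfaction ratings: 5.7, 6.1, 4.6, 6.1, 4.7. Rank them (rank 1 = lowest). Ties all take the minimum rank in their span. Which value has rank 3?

Sorted (ascending): 4.6, 4.7, 5.7, 6.1, 6.1
The 2 values of 6.1 occupy positions 4–5 → each gets rank 4.
Rank 3 → value 5.7.

5.7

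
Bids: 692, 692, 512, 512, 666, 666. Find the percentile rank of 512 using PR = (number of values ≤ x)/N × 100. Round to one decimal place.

N = 6.
Strictly below 512: 0. Equal to 512: 2.
PR = 2/6 × 100 = 33.3

33.3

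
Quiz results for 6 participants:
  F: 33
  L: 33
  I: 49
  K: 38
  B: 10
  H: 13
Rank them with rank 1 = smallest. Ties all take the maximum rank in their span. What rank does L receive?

4

Sorted (ascending): 10, 13, 33, 33, 38, 49
The 2 values of 33 occupy positions 3–4 → each gets rank 4.
L has value 33 → rank 4.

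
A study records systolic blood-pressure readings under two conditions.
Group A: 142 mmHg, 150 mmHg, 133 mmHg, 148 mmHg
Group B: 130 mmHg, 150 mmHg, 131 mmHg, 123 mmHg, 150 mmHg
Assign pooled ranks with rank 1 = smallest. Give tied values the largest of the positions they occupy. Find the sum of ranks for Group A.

Sorted (ascending): 123, 130, 131, 133, 142, 148, 150, 150, 150
The 3 values of 150 occupy positions 7–9 → each gets rank 9.
Group A values → pooled ranks: 142→5, 150→9, 133→4, 148→6
Rank sum = 5 + 9 + 4 + 6 = 24

24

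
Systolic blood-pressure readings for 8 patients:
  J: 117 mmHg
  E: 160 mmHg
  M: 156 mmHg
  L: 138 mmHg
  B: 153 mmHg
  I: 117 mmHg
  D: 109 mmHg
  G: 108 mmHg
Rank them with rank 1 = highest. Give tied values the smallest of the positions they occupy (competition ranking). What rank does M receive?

Sorted (descending): 160, 156, 153, 138, 117, 117, 109, 108
The 2 values of 117 occupy positions 5–6 → each gets rank 5.
M has value 156 mmHg → rank 2.

2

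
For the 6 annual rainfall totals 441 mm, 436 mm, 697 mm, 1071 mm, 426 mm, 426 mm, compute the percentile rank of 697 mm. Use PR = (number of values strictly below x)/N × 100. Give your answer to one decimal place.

66.7

N = 6.
Strictly below 697: 4. Equal to 697: 1.
PR = 4/6 × 100 = 66.7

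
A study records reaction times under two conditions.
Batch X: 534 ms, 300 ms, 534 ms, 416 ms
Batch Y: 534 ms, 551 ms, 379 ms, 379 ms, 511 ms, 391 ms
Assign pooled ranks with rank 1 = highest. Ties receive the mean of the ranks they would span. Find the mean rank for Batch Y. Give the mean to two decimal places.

5.50

Sorted (descending): 551, 534, 534, 534, 511, 416, 391, 379, 379, 300
The 3 values of 534 occupy positions 2–4 → average rank 3.
The 2 values of 379 occupy positions 8–9 → average rank (8+9)/2 = 8.5.
Batch Y values → pooled ranks: 534→3, 551→1, 379→8.5, 379→8.5, 511→5, 391→7
Mean rank = (3 + 1 + 8.5 + 8.5 + 5 + 7) / 6 = 5.50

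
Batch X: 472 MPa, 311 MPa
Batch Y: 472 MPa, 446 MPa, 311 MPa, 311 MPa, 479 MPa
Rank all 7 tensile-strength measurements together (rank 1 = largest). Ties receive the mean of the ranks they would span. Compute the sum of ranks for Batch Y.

19.5

Sorted (descending): 479, 472, 472, 446, 311, 311, 311
The 2 values of 472 occupy positions 2–3 → average rank (2+3)/2 = 2.5.
The 3 values of 311 occupy positions 5–7 → average rank 6.
Batch Y values → pooled ranks: 472→2.5, 446→4, 311→6, 311→6, 479→1
Rank sum = 2.5 + 4 + 6 + 6 + 1 = 19.5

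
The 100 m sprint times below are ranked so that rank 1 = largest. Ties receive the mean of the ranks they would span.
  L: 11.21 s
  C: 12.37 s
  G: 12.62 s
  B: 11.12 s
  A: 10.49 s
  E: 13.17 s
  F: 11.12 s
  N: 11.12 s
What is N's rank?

6

Sorted (descending): 13.17, 12.62, 12.37, 11.21, 11.12, 11.12, 11.12, 10.49
The 3 values of 11.12 occupy positions 5–7 → average rank 6.
N has value 11.12 s → rank 6.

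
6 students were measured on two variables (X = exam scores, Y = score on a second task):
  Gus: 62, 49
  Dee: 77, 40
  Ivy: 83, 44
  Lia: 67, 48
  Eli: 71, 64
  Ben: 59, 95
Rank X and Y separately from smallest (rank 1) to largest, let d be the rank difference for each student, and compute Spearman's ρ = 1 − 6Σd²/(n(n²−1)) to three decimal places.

-0.771

Ranks of variable 1: 2, 5, 6, 3, 4, 1
Ranks of variable 2: 4, 1, 2, 3, 5, 6
d = r₁ − r₂: -2, 4, 4, 0, -1, -5
d²: 4, 16, 16, 0, 1, 25; Σd² = 62
ρ = 1 − 6·62/(6·35) = 1 − 372/210 = -0.771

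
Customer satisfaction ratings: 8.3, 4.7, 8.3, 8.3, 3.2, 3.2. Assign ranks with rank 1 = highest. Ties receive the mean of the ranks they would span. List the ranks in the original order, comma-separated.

2, 4, 2, 2, 5.5, 5.5

Sorted (descending): 8.3, 8.3, 8.3, 4.7, 3.2, 3.2
The 3 values of 8.3 occupy positions 1–3 → average rank 2.
The 2 values of 3.2 occupy positions 5–6 → average rank (5+6)/2 = 5.5.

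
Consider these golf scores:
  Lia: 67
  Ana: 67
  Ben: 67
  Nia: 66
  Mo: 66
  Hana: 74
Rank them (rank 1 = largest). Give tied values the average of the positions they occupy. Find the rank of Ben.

3

Sorted (descending): 74, 67, 67, 67, 66, 66
The 3 values of 67 occupy positions 2–4 → average rank 3.
The 2 values of 66 occupy positions 5–6 → average rank (5+6)/2 = 5.5.
Ben has value 67 → rank 3.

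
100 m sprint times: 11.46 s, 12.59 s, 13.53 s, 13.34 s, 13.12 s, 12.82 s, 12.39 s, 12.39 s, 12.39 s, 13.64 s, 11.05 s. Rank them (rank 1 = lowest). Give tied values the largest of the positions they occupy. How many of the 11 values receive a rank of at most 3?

Sorted (ascending): 11.05, 11.46, 12.39, 12.39, 12.39, 12.59, 12.82, 13.12, 13.34, 13.53, 13.64
The 3 values of 12.39 occupy positions 3–5 → each gets rank 5.
Ranks ≤ 3: {1, 2} → 2 values.

2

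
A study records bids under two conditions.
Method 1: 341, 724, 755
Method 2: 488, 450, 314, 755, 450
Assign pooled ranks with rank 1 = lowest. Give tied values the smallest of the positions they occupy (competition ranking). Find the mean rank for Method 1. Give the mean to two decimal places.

Sorted (ascending): 314, 341, 450, 450, 488, 724, 755, 755
The 2 values of 450 occupy positions 3–4 → each gets rank 3.
The 2 values of 755 occupy positions 7–8 → each gets rank 7.
Method 1 values → pooled ranks: 341→2, 724→6, 755→7
Mean rank = (2 + 6 + 7) / 3 = 5.00

5.00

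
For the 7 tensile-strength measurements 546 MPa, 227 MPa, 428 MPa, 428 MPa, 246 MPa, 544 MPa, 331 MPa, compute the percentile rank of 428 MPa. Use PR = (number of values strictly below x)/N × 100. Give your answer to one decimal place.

N = 7.
Strictly below 428: 3. Equal to 428: 2.
PR = 3/7 × 100 = 42.9

42.9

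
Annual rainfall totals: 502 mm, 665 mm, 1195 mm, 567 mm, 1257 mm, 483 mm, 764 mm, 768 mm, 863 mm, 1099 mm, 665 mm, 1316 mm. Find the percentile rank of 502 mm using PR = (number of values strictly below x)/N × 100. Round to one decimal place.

N = 12.
Strictly below 502: 1. Equal to 502: 1.
PR = 1/12 × 100 = 8.3

8.3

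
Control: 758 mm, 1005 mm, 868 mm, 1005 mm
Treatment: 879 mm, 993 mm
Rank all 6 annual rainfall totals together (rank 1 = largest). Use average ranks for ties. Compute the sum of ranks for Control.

14

Sorted (descending): 1005, 1005, 993, 879, 868, 758
The 2 values of 1005 occupy positions 1–2 → average rank (1+2)/2 = 1.5.
Control values → pooled ranks: 758→6, 1005→1.5, 868→5, 1005→1.5
Rank sum = 6 + 1.5 + 5 + 1.5 = 14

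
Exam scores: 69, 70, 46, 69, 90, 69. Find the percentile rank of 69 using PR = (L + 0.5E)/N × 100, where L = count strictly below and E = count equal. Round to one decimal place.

41.7

N = 6.
Strictly below 69: 1. Equal to 69: 3.
PR = (1 + 0.5·3)/6 × 100 = 41.7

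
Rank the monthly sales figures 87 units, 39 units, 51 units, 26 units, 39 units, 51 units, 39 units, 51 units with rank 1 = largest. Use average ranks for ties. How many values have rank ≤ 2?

1

Sorted (descending): 87, 51, 51, 51, 39, 39, 39, 26
The 3 values of 51 occupy positions 2–4 → average rank 3.
The 3 values of 39 occupy positions 5–7 → average rank 6.
Ranks ≤ 2: {1} → 1 value.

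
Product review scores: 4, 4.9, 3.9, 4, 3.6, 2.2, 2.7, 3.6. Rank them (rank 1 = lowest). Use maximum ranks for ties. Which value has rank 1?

2.2

Sorted (ascending): 2.2, 2.7, 3.6, 3.6, 3.9, 4, 4, 4.9
The 2 values of 3.6 occupy positions 3–4 → each gets rank 4.
The 2 values of 4 occupy positions 6–7 → each gets rank 7.
Rank 1 → value 2.2.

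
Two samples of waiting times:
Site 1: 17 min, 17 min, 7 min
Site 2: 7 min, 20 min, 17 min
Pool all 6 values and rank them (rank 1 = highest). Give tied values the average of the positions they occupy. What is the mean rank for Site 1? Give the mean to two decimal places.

Sorted (descending): 20, 17, 17, 17, 7, 7
The 3 values of 17 occupy positions 2–4 → average rank 3.
The 2 values of 7 occupy positions 5–6 → average rank (5+6)/2 = 5.5.
Site 1 values → pooled ranks: 17→3, 17→3, 7→5.5
Mean rank = (3 + 3 + 5.5) / 3 = 3.83

3.83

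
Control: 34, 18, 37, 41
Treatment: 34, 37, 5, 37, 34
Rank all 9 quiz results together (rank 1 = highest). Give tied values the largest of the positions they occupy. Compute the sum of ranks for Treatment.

Sorted (descending): 41, 37, 37, 37, 34, 34, 34, 18, 5
The 3 values of 37 occupy positions 2–4 → each gets rank 4.
The 3 values of 34 occupy positions 5–7 → each gets rank 7.
Treatment values → pooled ranks: 34→7, 37→4, 5→9, 37→4, 34→7
Rank sum = 7 + 4 + 9 + 4 + 7 = 31

31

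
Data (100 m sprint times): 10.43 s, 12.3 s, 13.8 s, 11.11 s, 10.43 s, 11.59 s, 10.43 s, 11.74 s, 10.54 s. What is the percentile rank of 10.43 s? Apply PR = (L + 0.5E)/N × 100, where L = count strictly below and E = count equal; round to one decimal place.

16.7

N = 9.
Strictly below 10.43: 0. Equal to 10.43: 3.
PR = (0 + 0.5·3)/9 × 100 = 16.7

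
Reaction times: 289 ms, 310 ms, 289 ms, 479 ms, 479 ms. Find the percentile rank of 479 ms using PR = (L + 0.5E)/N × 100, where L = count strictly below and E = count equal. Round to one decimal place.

80.0

N = 5.
Strictly below 479: 3. Equal to 479: 2.
PR = (3 + 0.5·2)/5 × 100 = 80.0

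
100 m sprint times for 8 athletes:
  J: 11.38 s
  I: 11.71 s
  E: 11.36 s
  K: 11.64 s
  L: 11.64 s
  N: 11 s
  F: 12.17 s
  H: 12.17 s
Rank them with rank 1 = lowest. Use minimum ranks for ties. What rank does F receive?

Sorted (ascending): 11, 11.36, 11.38, 11.64, 11.64, 11.71, 12.17, 12.17
The 2 values of 11.64 occupy positions 4–5 → each gets rank 4.
The 2 values of 12.17 occupy positions 7–8 → each gets rank 7.
F has value 12.17 s → rank 7.

7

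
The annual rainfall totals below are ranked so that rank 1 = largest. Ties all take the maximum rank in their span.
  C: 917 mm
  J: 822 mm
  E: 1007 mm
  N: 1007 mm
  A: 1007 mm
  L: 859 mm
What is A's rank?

3

Sorted (descending): 1007, 1007, 1007, 917, 859, 822
The 3 values of 1007 occupy positions 1–3 → each gets rank 3.
A has value 1007 mm → rank 3.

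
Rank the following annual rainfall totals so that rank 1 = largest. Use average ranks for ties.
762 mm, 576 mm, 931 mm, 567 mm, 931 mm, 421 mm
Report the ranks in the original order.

Sorted (descending): 931, 931, 762, 576, 567, 421
The 2 values of 931 occupy positions 1–2 → average rank (1+2)/2 = 1.5.

3, 4, 1.5, 5, 1.5, 6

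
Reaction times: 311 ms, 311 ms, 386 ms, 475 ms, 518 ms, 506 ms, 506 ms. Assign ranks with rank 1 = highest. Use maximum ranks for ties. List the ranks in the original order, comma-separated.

7, 7, 5, 4, 1, 3, 3

Sorted (descending): 518, 506, 506, 475, 386, 311, 311
The 2 values of 506 occupy positions 2–3 → each gets rank 3.
The 2 values of 311 occupy positions 6–7 → each gets rank 7.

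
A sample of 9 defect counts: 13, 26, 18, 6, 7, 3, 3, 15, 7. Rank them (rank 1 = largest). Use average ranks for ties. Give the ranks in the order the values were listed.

4, 1, 2, 7, 5.5, 8.5, 8.5, 3, 5.5

Sorted (descending): 26, 18, 15, 13, 7, 7, 6, 3, 3
The 2 values of 7 occupy positions 5–6 → average rank (5+6)/2 = 5.5.
The 2 values of 3 occupy positions 8–9 → average rank (8+9)/2 = 8.5.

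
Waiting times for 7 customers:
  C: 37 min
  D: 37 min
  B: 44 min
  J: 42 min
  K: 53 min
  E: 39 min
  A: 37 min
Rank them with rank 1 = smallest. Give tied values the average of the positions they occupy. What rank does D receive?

Sorted (ascending): 37, 37, 37, 39, 42, 44, 53
The 3 values of 37 occupy positions 1–3 → average rank 2.
D has value 37 min → rank 2.

2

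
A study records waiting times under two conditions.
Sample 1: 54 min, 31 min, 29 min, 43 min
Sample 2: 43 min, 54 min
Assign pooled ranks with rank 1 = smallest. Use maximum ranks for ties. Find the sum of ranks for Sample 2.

Sorted (ascending): 29, 31, 43, 43, 54, 54
The 2 values of 43 occupy positions 3–4 → each gets rank 4.
The 2 values of 54 occupy positions 5–6 → each gets rank 6.
Sample 2 values → pooled ranks: 43→4, 54→6
Rank sum = 4 + 6 = 10

10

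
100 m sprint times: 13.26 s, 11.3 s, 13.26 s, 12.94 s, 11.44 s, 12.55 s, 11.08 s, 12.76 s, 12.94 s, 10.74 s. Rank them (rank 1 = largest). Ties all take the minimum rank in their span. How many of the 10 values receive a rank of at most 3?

Sorted (descending): 13.26, 13.26, 12.94, 12.94, 12.76, 12.55, 11.44, 11.3, 11.08, 10.74
The 2 values of 13.26 occupy positions 1–2 → each gets rank 1.
The 2 values of 12.94 occupy positions 3–4 → each gets rank 3.
Ranks ≤ 3: {1, 1, 3, 3} → 4 values.

4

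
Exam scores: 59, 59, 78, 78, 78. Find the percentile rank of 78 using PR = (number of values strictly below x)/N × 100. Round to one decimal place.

N = 5.
Strictly below 78: 2. Equal to 78: 3.
PR = 2/5 × 100 = 40.0

40.0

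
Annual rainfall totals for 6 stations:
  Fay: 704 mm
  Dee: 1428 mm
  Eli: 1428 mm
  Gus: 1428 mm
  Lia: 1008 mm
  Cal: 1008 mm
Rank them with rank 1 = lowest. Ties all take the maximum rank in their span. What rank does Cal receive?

Sorted (ascending): 704, 1008, 1008, 1428, 1428, 1428
The 2 values of 1008 occupy positions 2–3 → each gets rank 3.
The 3 values of 1428 occupy positions 4–6 → each gets rank 6.
Cal has value 1008 mm → rank 3.

3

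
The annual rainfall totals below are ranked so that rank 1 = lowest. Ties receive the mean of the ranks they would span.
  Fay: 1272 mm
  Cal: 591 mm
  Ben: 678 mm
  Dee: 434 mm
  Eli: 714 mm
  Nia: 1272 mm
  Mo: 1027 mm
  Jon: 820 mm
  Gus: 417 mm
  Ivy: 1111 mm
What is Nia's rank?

Sorted (ascending): 417, 434, 591, 678, 714, 820, 1027, 1111, 1272, 1272
The 2 values of 1272 occupy positions 9–10 → average rank (9+10)/2 = 9.5.
Nia has value 1272 mm → rank 9.5.

9.5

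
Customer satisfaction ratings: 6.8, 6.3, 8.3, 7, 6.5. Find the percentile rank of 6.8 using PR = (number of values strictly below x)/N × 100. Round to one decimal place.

N = 5.
Strictly below 6.8: 2. Equal to 6.8: 1.
PR = 2/5 × 100 = 40.0

40.0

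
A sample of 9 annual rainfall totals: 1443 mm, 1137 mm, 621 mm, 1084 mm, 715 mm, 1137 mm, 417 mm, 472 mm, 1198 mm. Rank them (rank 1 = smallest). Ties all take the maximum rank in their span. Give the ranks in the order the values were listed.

9, 7, 3, 5, 4, 7, 1, 2, 8

Sorted (ascending): 417, 472, 621, 715, 1084, 1137, 1137, 1198, 1443
The 2 values of 1137 occupy positions 6–7 → each gets rank 7.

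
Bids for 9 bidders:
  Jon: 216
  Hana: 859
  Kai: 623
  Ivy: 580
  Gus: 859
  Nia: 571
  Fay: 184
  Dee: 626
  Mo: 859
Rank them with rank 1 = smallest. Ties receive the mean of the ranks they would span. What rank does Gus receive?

Sorted (ascending): 184, 216, 571, 580, 623, 626, 859, 859, 859
The 3 values of 859 occupy positions 7–9 → average rank 8.
Gus has value 859 → rank 8.

8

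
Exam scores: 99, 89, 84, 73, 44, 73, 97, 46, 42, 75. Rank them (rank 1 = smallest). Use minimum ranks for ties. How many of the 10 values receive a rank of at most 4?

Sorted (ascending): 42, 44, 46, 73, 73, 75, 84, 89, 97, 99
The 2 values of 73 occupy positions 4–5 → each gets rank 4.
Ranks ≤ 4: {1, 2, 3, 4, 4} → 5 values.

5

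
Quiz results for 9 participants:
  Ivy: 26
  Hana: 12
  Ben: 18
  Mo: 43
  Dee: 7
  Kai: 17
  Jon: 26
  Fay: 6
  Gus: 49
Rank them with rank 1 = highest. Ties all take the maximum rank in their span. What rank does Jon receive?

4

Sorted (descending): 49, 43, 26, 26, 18, 17, 12, 7, 6
The 2 values of 26 occupy positions 3–4 → each gets rank 4.
Jon has value 26 → rank 4.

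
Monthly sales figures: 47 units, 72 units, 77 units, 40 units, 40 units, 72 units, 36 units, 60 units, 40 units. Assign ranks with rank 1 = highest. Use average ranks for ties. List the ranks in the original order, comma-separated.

5, 2.5, 1, 7, 7, 2.5, 9, 4, 7

Sorted (descending): 77, 72, 72, 60, 47, 40, 40, 40, 36
The 2 values of 72 occupy positions 2–3 → average rank (2+3)/2 = 2.5.
The 3 values of 40 occupy positions 6–8 → average rank 7.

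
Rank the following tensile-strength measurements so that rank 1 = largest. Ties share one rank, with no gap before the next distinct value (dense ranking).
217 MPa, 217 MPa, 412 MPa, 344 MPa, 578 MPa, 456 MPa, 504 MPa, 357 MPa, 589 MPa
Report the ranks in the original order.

8, 8, 5, 7, 2, 4, 3, 6, 1

Sorted (descending): 589, 578, 504, 456, 412, 357, 344, 217, 217
The 2 values of 217 share dense rank 8.
Remaining distinct values take the next consecutive integers.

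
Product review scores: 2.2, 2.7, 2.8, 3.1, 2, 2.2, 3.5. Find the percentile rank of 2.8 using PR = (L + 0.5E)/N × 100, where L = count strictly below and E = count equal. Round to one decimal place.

64.3

N = 7.
Strictly below 2.8: 4. Equal to 2.8: 1.
PR = (4 + 0.5·1)/7 × 100 = 64.3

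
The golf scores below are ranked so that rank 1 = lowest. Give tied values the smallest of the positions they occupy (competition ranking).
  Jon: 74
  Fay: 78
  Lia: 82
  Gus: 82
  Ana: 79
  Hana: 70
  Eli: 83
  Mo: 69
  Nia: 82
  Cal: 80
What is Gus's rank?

Sorted (ascending): 69, 70, 74, 78, 79, 80, 82, 82, 82, 83
The 3 values of 82 occupy positions 7–9 → each gets rank 7.
Gus has value 82 → rank 7.

7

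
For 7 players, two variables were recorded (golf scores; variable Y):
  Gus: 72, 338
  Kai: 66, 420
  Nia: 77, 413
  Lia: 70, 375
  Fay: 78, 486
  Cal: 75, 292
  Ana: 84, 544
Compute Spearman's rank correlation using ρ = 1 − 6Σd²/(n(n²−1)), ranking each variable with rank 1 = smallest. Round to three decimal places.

0.500

Ranks of variable 1: 3, 1, 5, 2, 6, 4, 7
Ranks of variable 2: 2, 5, 4, 3, 6, 1, 7
d = r₁ − r₂: 1, -4, 1, -1, 0, 3, 0
d²: 1, 16, 1, 1, 0, 9, 0; Σd² = 28
ρ = 1 − 6·28/(7·48) = 1 − 168/336 = 0.500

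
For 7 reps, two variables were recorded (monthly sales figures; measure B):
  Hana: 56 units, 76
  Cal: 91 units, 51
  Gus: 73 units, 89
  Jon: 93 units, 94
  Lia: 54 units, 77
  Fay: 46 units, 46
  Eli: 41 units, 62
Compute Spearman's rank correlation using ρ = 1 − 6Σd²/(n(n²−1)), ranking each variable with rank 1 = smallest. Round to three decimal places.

Ranks of variable 1: 4, 6, 5, 7, 3, 2, 1
Ranks of variable 2: 4, 2, 6, 7, 5, 1, 3
d = r₁ − r₂: 0, 4, -1, 0, -2, 1, -2
d²: 0, 16, 1, 0, 4, 1, 4; Σd² = 26
ρ = 1 − 6·26/(7·48) = 1 − 156/336 = 0.536

0.536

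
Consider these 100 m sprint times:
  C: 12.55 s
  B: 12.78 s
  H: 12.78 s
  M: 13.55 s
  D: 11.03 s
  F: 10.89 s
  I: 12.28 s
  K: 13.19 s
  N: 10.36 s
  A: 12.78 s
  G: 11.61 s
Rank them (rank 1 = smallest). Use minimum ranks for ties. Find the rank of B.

7

Sorted (ascending): 10.36, 10.89, 11.03, 11.61, 12.28, 12.55, 12.78, 12.78, 12.78, 13.19, 13.55
The 3 values of 12.78 occupy positions 7–9 → each gets rank 7.
B has value 12.78 s → rank 7.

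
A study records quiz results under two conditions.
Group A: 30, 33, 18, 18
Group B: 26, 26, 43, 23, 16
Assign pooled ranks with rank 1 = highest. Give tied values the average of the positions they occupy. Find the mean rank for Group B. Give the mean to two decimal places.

5.00

Sorted (descending): 43, 33, 30, 26, 26, 23, 18, 18, 16
The 2 values of 26 occupy positions 4–5 → average rank (4+5)/2 = 4.5.
The 2 values of 18 occupy positions 7–8 → average rank (7+8)/2 = 7.5.
Group B values → pooled ranks: 26→4.5, 26→4.5, 43→1, 23→6, 16→9
Mean rank = (4.5 + 4.5 + 1 + 6 + 9) / 5 = 5.00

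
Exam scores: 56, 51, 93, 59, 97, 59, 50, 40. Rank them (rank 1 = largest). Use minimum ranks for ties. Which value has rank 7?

50

Sorted (descending): 97, 93, 59, 59, 56, 51, 50, 40
The 2 values of 59 occupy positions 3–4 → each gets rank 3.
Rank 7 → value 50.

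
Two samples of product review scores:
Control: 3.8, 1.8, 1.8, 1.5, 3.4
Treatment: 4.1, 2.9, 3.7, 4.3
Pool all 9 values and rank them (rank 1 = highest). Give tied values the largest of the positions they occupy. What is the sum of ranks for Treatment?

Sorted (descending): 4.3, 4.1, 3.8, 3.7, 3.4, 2.9, 1.8, 1.8, 1.5
The 2 values of 1.8 occupy positions 7–8 → each gets rank 8.
Treatment values → pooled ranks: 4.1→2, 2.9→6, 3.7→4, 4.3→1
Rank sum = 2 + 6 + 4 + 1 = 13

13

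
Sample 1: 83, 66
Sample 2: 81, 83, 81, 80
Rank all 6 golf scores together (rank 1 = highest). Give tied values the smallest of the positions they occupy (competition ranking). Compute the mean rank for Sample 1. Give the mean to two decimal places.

3.50

Sorted (descending): 83, 83, 81, 81, 80, 66
The 2 values of 83 occupy positions 1–2 → each gets rank 1.
The 2 values of 81 occupy positions 3–4 → each gets rank 3.
Sample 1 values → pooled ranks: 83→1, 66→6
Mean rank = (1 + 6) / 2 = 3.50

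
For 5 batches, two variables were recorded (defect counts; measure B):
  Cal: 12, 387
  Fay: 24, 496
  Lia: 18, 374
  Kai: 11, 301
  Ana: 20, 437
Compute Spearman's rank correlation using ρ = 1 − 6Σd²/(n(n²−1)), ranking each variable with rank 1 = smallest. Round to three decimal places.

0.900

Ranks of variable 1: 2, 5, 3, 1, 4
Ranks of variable 2: 3, 5, 2, 1, 4
d = r₁ − r₂: -1, 0, 1, 0, 0
d²: 1, 0, 1, 0, 0; Σd² = 2
ρ = 1 − 6·2/(5·24) = 1 − 12/120 = 0.900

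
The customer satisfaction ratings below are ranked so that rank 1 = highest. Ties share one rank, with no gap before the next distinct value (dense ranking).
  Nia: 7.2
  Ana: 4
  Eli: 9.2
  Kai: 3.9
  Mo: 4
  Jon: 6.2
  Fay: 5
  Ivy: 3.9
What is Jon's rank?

3

Sorted (descending): 9.2, 7.2, 6.2, 5, 4, 4, 3.9, 3.9
The 2 values of 4 share dense rank 5.
The 2 values of 3.9 share dense rank 6.
Remaining distinct values take the next consecutive integers.
Jon has value 6.2 → rank 3.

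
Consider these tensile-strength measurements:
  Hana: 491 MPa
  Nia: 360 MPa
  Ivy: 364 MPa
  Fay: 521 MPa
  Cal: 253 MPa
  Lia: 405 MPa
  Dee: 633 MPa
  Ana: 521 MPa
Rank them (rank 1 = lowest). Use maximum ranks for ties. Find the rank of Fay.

Sorted (ascending): 253, 360, 364, 405, 491, 521, 521, 633
The 2 values of 521 occupy positions 6–7 → each gets rank 7.
Fay has value 521 MPa → rank 7.

7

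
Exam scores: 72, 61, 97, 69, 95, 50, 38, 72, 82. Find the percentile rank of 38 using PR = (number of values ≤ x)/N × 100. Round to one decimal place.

N = 9.
Strictly below 38: 0. Equal to 38: 1.
PR = 1/9 × 100 = 11.1

11.1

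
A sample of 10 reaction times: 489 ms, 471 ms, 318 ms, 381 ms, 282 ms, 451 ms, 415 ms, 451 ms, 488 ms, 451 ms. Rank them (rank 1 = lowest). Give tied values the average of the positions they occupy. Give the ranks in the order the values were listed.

Sorted (ascending): 282, 318, 381, 415, 451, 451, 451, 471, 488, 489
The 3 values of 451 occupy positions 5–7 → average rank 6.

10, 8, 2, 3, 1, 6, 4, 6, 9, 6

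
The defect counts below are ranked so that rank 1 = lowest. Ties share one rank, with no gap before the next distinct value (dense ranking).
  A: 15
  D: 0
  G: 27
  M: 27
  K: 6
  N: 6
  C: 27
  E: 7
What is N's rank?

Sorted (ascending): 0, 6, 6, 7, 15, 27, 27, 27
The 2 values of 6 share dense rank 2.
The 3 values of 27 share dense rank 5.
Remaining distinct values take the next consecutive integers.
N has value 6 → rank 2.

2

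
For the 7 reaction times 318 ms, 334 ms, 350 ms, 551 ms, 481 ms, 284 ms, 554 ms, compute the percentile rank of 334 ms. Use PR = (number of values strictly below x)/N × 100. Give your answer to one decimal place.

N = 7.
Strictly below 334: 2. Equal to 334: 1.
PR = 2/7 × 100 = 28.6

28.6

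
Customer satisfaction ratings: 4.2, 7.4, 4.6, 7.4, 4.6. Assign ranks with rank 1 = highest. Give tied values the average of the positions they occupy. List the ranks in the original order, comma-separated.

5, 1.5, 3.5, 1.5, 3.5

Sorted (descending): 7.4, 7.4, 4.6, 4.6, 4.2
The 2 values of 7.4 occupy positions 1–2 → average rank (1+2)/2 = 1.5.
The 2 values of 4.6 occupy positions 3–4 → average rank (3+4)/2 = 3.5.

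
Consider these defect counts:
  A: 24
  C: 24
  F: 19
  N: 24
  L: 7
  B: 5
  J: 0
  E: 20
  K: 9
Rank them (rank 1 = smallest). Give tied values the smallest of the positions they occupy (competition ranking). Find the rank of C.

7

Sorted (ascending): 0, 5, 7, 9, 19, 20, 24, 24, 24
The 3 values of 24 occupy positions 7–9 → each gets rank 7.
C has value 24 → rank 7.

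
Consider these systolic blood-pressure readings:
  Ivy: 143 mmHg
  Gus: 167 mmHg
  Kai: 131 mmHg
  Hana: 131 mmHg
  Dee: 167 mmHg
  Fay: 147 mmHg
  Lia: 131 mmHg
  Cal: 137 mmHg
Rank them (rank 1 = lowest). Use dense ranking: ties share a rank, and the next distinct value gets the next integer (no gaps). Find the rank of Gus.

5

Sorted (ascending): 131, 131, 131, 137, 143, 147, 167, 167
The 3 values of 131 share dense rank 1.
The 2 values of 167 share dense rank 5.
Remaining distinct values take the next consecutive integers.
Gus has value 167 mmHg → rank 5.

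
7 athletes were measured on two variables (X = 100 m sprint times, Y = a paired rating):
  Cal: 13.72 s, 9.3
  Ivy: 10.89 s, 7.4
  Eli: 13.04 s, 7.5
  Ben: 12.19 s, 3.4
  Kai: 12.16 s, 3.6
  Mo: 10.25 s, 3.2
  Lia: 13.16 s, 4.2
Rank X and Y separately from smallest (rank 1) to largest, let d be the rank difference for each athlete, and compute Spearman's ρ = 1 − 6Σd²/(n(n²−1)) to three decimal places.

0.679

Ranks of variable 1: 7, 2, 5, 4, 3, 1, 6
Ranks of variable 2: 7, 5, 6, 2, 3, 1, 4
d = r₁ − r₂: 0, -3, -1, 2, 0, 0, 2
d²: 0, 9, 1, 4, 0, 0, 4; Σd² = 18
ρ = 1 − 6·18/(7·48) = 1 − 108/336 = 0.679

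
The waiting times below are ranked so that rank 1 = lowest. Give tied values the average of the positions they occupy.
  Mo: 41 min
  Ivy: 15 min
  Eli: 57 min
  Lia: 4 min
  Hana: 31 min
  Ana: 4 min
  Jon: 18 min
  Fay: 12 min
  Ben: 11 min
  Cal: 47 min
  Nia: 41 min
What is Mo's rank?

8.5

Sorted (ascending): 4, 4, 11, 12, 15, 18, 31, 41, 41, 47, 57
The 2 values of 4 occupy positions 1–2 → average rank (1+2)/2 = 1.5.
The 2 values of 41 occupy positions 8–9 → average rank (8+9)/2 = 8.5.
Mo has value 41 min → rank 8.5.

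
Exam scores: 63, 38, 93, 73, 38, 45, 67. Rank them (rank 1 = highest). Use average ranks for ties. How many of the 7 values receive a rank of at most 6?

Sorted (descending): 93, 73, 67, 63, 45, 38, 38
The 2 values of 38 occupy positions 6–7 → average rank (6+7)/2 = 6.5.
Ranks ≤ 6: {1, 2, 3, 4, 5} → 5 values.

5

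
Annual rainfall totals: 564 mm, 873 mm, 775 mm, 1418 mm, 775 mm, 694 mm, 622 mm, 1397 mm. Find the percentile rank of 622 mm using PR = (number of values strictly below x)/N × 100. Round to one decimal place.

12.5

N = 8.
Strictly below 622: 1. Equal to 622: 1.
PR = 1/8 × 100 = 12.5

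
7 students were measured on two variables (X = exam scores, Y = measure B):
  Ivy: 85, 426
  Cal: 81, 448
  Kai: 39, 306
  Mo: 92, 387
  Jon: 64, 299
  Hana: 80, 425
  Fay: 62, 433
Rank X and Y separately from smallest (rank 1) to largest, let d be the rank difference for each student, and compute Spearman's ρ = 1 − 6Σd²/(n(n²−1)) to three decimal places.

Ranks of variable 1: 6, 5, 1, 7, 3, 4, 2
Ranks of variable 2: 5, 7, 2, 3, 1, 4, 6
d = r₁ − r₂: 1, -2, -1, 4, 2, 0, -4
d²: 1, 4, 1, 16, 4, 0, 16; Σd² = 42
ρ = 1 − 6·42/(7·48) = 1 − 252/336 = 0.250

0.250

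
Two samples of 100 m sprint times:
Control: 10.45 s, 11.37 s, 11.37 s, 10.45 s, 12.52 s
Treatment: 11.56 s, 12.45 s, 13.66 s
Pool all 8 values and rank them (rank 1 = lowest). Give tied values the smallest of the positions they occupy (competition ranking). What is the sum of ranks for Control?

15

Sorted (ascending): 10.45, 10.45, 11.37, 11.37, 11.56, 12.45, 12.52, 13.66
The 2 values of 10.45 occupy positions 1–2 → each gets rank 1.
The 2 values of 11.37 occupy positions 3–4 → each gets rank 3.
Control values → pooled ranks: 10.45→1, 11.37→3, 11.37→3, 10.45→1, 12.52→7
Rank sum = 1 + 3 + 3 + 1 + 7 = 15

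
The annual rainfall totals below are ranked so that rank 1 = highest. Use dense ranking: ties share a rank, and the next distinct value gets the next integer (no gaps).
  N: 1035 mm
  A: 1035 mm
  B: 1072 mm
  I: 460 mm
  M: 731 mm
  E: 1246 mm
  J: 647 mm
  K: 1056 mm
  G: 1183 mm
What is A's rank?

Sorted (descending): 1246, 1183, 1072, 1056, 1035, 1035, 731, 647, 460
The 2 values of 1035 share dense rank 5.
Remaining distinct values take the next consecutive integers.
A has value 1035 mm → rank 5.

5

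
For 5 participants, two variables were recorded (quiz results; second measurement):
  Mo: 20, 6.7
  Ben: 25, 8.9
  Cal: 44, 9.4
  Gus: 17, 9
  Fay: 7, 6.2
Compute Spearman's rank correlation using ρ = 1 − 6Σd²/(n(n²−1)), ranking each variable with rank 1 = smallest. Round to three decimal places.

Ranks of variable 1: 3, 4, 5, 2, 1
Ranks of variable 2: 2, 3, 5, 4, 1
d = r₁ − r₂: 1, 1, 0, -2, 0
d²: 1, 1, 0, 4, 0; Σd² = 6
ρ = 1 − 6·6/(5·24) = 1 − 36/120 = 0.700

0.700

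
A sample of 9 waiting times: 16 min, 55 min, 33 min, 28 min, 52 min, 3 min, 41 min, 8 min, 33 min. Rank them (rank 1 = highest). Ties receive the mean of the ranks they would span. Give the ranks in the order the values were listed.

Sorted (descending): 55, 52, 41, 33, 33, 28, 16, 8, 3
The 2 values of 33 occupy positions 4–5 → average rank (4+5)/2 = 4.5.

7, 1, 4.5, 6, 2, 9, 3, 8, 4.5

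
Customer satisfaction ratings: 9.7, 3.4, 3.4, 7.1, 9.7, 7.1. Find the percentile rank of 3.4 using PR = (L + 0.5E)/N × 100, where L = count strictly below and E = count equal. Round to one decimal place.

N = 6.
Strictly below 3.4: 0. Equal to 3.4: 2.
PR = (0 + 0.5·2)/6 × 100 = 16.7

16.7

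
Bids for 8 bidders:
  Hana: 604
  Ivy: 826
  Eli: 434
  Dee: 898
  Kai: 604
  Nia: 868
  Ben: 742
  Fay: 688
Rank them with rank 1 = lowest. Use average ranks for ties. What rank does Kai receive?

Sorted (ascending): 434, 604, 604, 688, 742, 826, 868, 898
The 2 values of 604 occupy positions 2–3 → average rank (2+3)/2 = 2.5.
Kai has value 604 → rank 2.5.

2.5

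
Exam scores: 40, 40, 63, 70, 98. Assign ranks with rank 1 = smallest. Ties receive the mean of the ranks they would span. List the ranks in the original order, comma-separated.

Sorted (ascending): 40, 40, 63, 70, 98
The 2 values of 40 occupy positions 1–2 → average rank (1+2)/2 = 1.5.

1.5, 1.5, 3, 4, 5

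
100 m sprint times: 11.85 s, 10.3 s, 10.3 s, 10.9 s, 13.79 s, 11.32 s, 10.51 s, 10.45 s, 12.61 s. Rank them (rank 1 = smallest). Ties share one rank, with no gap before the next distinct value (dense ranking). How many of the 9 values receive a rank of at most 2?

Sorted (ascending): 10.3, 10.3, 10.45, 10.51, 10.9, 11.32, 11.85, 12.61, 13.79
The 2 values of 10.3 share dense rank 1.
Remaining distinct values take the next consecutive integers.
Ranks ≤ 2: {1, 1, 2} → 3 values.

3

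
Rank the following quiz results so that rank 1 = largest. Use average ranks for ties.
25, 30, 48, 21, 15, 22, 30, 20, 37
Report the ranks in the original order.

5, 3.5, 1, 7, 9, 6, 3.5, 8, 2

Sorted (descending): 48, 37, 30, 30, 25, 22, 21, 20, 15
The 2 values of 30 occupy positions 3–4 → average rank (3+4)/2 = 3.5.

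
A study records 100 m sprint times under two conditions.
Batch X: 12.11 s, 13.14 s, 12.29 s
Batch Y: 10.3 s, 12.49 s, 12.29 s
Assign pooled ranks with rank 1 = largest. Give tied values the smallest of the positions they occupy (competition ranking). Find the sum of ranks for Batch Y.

11

Sorted (descending): 13.14, 12.49, 12.29, 12.29, 12.11, 10.3
The 2 values of 12.29 occupy positions 3–4 → each gets rank 3.
Batch Y values → pooled ranks: 10.3→6, 12.49→2, 12.29→3
Rank sum = 6 + 2 + 3 = 11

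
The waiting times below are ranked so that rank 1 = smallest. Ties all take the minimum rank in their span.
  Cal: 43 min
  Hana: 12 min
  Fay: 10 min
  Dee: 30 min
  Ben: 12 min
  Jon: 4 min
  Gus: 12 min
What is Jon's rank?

1

Sorted (ascending): 4, 10, 12, 12, 12, 30, 43
The 3 values of 12 occupy positions 3–5 → each gets rank 3.
Jon has value 4 min → rank 1.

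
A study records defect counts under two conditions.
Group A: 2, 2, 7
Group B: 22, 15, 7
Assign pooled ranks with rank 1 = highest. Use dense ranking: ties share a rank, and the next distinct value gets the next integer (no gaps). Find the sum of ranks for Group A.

11

Sorted (descending): 22, 15, 7, 7, 2, 2
The 2 values of 7 share dense rank 3.
The 2 values of 2 share dense rank 4.
Remaining distinct values take the next consecutive integers.
Group A values → pooled ranks: 2→4, 2→4, 7→3
Rank sum = 4 + 4 + 3 = 11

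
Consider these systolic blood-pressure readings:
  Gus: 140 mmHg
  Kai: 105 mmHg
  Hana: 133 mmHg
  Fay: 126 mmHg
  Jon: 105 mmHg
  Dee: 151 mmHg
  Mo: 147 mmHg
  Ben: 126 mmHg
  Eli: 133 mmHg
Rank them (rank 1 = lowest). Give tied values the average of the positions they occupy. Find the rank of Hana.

5.5

Sorted (ascending): 105, 105, 126, 126, 133, 133, 140, 147, 151
The 2 values of 105 occupy positions 1–2 → average rank (1+2)/2 = 1.5.
The 2 values of 126 occupy positions 3–4 → average rank (3+4)/2 = 3.5.
The 2 values of 133 occupy positions 5–6 → average rank (5+6)/2 = 5.5.
Hana has value 133 mmHg → rank 5.5.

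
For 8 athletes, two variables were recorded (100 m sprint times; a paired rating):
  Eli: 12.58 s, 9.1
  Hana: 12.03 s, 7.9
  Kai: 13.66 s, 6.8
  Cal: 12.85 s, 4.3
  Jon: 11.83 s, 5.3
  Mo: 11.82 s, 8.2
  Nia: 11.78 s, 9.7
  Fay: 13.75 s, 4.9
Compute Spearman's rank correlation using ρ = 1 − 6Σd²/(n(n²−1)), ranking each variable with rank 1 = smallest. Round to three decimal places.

Ranks of variable 1: 5, 4, 7, 6, 3, 2, 1, 8
Ranks of variable 2: 7, 5, 4, 1, 3, 6, 8, 2
d = r₁ − r₂: -2, -1, 3, 5, 0, -4, -7, 6
d²: 4, 1, 9, 25, 0, 16, 49, 36; Σd² = 140
ρ = 1 − 6·140/(8·63) = 1 − 840/504 = -0.667

-0.667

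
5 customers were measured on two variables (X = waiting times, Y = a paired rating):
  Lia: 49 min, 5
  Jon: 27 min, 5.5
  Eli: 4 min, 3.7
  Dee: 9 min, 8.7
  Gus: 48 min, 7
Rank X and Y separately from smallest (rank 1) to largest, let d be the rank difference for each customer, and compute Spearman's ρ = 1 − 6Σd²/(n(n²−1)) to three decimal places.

0.100

Ranks of variable 1: 5, 3, 1, 2, 4
Ranks of variable 2: 2, 3, 1, 5, 4
d = r₁ − r₂: 3, 0, 0, -3, 0
d²: 9, 0, 0, 9, 0; Σd² = 18
ρ = 1 − 6·18/(5·24) = 1 − 108/120 = 0.100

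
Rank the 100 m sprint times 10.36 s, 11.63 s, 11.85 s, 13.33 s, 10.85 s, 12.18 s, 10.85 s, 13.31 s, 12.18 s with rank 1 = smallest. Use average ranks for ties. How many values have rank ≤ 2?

Sorted (ascending): 10.36, 10.85, 10.85, 11.63, 11.85, 12.18, 12.18, 13.31, 13.33
The 2 values of 10.85 occupy positions 2–3 → average rank (2+3)/2 = 2.5.
The 2 values of 12.18 occupy positions 6–7 → average rank (6+7)/2 = 6.5.
Ranks ≤ 2: {1} → 1 value.

1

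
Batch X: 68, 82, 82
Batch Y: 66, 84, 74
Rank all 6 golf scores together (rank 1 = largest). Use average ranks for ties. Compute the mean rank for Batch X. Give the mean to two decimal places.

Sorted (descending): 84, 82, 82, 74, 68, 66
The 2 values of 82 occupy positions 2–3 → average rank (2+3)/2 = 2.5.
Batch X values → pooled ranks: 68→5, 82→2.5, 82→2.5
Mean rank = (5 + 2.5 + 2.5) / 3 = 3.33

3.33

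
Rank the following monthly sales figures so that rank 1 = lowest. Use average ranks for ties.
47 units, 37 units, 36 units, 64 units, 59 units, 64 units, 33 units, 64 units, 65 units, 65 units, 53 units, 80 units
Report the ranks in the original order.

Sorted (ascending): 33, 36, 37, 47, 53, 59, 64, 64, 64, 65, 65, 80
The 3 values of 64 occupy positions 7–9 → average rank 8.
The 2 values of 65 occupy positions 10–11 → average rank (10+11)/2 = 10.5.

4, 3, 2, 8, 6, 8, 1, 8, 10.5, 10.5, 5, 12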